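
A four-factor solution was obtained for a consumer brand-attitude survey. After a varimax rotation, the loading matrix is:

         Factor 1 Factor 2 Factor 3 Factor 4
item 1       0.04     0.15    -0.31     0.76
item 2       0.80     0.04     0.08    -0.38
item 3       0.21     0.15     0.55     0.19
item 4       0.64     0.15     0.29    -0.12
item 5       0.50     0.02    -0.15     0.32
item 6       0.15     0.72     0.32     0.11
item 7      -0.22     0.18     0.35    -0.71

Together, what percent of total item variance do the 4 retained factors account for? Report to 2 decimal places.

59.49%

SS loadings by factor: 1.4162, 0.6203, 0.7365, 1.3911; total = 4.1641.
Total variance with 7 standardized items is 7, so the solution explains 4.1641/7 = 0.5949 = 59.49%.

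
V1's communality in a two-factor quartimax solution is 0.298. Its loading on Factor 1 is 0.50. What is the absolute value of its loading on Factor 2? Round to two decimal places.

Under orthogonal rotation h² = Σλ², so λ_Factor 2² = h² − (0.2500) = 0.298 − 0.2500 = 0.0480.
|λ| = √0.0480 = 0.2191.

0.22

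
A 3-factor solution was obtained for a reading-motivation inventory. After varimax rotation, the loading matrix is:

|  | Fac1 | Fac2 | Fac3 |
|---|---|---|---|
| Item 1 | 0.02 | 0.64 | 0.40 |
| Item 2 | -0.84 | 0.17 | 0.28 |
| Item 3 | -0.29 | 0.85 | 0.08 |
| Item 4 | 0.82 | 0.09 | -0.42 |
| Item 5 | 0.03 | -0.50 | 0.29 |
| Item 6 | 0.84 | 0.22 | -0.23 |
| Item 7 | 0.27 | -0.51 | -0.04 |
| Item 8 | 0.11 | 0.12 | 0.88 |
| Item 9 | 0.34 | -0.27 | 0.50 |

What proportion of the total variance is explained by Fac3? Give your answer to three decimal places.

SS loadings for Fac3 = 0.40² + 0.28² + 0.08² + (-0.42)² + 0.29² + (-0.23)² + (-0.04)² + 0.88² + 0.50² = 1.5842
Proportion of variance = 1.5842 / 9 = 0.1760.

0.176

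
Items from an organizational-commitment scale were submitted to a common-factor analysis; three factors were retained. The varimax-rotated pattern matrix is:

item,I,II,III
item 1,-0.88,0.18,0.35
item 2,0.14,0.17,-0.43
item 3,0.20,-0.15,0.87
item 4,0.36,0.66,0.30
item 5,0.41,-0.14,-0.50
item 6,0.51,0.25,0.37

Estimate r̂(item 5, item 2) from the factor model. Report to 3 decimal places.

0.249

r̂ = Σ λ_i·λ_j across factors = (0.41)(0.14) + (-0.14)(0.17) + (-0.50)(-0.43)
  = +0.0574 -0.0238 +0.2150 = 0.2486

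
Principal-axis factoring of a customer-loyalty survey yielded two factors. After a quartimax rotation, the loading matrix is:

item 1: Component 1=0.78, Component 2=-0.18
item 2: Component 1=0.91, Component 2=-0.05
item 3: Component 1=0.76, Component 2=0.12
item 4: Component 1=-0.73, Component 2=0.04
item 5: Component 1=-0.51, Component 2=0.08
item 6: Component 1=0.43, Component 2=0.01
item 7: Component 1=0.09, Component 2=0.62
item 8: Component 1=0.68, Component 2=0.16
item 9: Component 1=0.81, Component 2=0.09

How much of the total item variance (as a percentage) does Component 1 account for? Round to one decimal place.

SS loadings for Component 1 = 0.78² + 0.91² + 0.76² + (-0.73)² + (-0.51)² + 0.43² + 0.09² + 0.68² + 0.81² = 4.1186
With 9 standardized items, total variance = 9. Proportion = 4.1186/9 = 0.4576 → 45.76%.

45.8%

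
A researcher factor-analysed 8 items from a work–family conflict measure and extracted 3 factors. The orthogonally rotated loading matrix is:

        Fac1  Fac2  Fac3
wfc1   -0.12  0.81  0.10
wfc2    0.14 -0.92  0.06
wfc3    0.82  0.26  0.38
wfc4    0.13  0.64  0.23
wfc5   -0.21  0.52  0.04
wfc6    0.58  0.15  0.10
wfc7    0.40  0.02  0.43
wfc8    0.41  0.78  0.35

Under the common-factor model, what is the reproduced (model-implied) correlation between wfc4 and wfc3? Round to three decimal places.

0.360

r̂ = Σ λ_i·λ_j across factors = (0.13)(0.82) + (0.64)(0.26) + (0.23)(0.38)
  = +0.1066 +0.1664 +0.0874 = 0.3604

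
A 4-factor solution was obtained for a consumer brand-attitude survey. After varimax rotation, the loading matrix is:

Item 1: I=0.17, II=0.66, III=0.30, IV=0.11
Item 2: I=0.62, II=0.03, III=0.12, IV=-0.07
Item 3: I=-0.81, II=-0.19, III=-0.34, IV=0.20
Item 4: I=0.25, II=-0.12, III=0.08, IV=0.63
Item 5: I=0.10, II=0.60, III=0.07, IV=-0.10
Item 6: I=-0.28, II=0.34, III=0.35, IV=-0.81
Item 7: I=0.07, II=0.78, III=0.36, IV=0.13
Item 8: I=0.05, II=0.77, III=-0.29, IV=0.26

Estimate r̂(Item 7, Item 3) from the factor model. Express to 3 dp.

-0.301

r̂ = Σ λ_i·λ_j across factors = (0.07)(-0.81) + (0.78)(-0.19) + (0.36)(-0.34) + (0.13)(0.20)
  = -0.0567 -0.1482 -0.1224 +0.0260 = -0.3013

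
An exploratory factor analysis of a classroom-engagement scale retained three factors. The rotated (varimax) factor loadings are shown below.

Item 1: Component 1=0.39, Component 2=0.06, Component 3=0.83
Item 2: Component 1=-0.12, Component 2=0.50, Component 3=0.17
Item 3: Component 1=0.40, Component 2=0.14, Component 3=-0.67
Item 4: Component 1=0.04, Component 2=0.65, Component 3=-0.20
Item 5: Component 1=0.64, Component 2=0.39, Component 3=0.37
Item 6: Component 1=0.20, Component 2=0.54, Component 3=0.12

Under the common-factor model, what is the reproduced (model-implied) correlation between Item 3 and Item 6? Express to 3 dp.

r̂ = Σ λ_i·λ_j across factors = (0.40)(0.20) + (0.14)(0.54) + (-0.67)(0.12)
  = +0.0800 +0.0756 -0.0804 = 0.0752

0.075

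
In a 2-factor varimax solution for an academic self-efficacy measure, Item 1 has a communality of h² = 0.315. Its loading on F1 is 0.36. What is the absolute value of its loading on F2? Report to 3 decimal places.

Under orthogonal rotation h² = Σλ², so λ_F2² = h² − (0.1296) = 0.315 − 0.1296 = 0.1854.
|λ| = √0.1854 = 0.4306.

0.431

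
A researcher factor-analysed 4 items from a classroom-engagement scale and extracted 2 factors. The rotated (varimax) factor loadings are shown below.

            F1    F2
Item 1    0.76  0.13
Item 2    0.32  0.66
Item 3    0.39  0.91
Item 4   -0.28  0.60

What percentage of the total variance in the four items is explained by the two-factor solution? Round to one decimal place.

63.8%

SS loadings by factor: 0.9105, 1.6406; total = 2.5511.
Total variance with 4 standardized items is 4, so the solution explains 2.5511/4 = 0.6378 = 63.78%.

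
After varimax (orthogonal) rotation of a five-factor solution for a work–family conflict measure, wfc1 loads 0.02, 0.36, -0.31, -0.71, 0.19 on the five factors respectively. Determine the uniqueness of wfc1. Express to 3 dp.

h² = 0.02² + 0.36² + (-0.31)² + (-0.71)² + 0.19² = 0.0004 + 0.1296 + 0.0961 + 0.5041 + 0.0361 = 0.7663
Uniqueness u² = 1 − h² = 1 − 0.7663 = 0.2337

0.234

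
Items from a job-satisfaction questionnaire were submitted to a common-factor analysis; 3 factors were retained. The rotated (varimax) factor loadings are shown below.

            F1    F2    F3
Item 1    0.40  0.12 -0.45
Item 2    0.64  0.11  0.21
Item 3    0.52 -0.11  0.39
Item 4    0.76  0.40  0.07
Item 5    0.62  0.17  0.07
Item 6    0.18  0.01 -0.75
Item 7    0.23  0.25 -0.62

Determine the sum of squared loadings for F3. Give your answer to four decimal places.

1.3554

SS loadings for F3 = (-0.45)² + 0.21² + 0.39² + 0.07² + 0.07² + (-0.75)² + (-0.62)² = 0.2025 + 0.0441 + 0.1521 + 0.0049 + 0.0049 + 0.5625 + 0.3844 = 1.3554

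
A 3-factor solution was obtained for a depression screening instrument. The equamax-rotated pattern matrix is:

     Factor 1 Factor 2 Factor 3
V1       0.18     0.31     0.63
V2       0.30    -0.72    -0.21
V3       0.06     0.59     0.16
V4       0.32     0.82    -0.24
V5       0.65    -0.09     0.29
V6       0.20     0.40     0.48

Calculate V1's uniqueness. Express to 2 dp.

0.47

h² = 0.18² + 0.31² + 0.63² = 0.0324 + 0.0961 + 0.3969 = 0.5254
Uniqueness u² = 1 − h² = 1 − 0.5254 = 0.4746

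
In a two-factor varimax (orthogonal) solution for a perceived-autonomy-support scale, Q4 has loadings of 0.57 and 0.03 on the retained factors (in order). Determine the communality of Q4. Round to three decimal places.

0.326

h² = 0.57² + 0.03² = 0.3249 + 0.0009 = 0.3258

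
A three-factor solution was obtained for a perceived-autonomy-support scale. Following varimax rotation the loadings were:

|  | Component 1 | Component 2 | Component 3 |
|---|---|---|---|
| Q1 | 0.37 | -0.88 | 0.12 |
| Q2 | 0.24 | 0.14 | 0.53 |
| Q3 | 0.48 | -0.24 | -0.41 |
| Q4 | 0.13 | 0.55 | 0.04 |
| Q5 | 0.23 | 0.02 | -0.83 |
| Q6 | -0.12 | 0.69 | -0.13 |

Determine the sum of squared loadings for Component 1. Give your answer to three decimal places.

0.509

SS loadings for Component 1 = 0.37² + 0.24² + 0.48² + 0.13² + 0.23² + (-0.12)² = 0.1369 + 0.0576 + 0.2304 + 0.0169 + 0.0529 + 0.0144 = 0.5091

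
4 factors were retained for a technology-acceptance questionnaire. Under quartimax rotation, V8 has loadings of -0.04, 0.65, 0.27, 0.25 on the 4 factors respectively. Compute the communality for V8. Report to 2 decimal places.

h² = (-0.04)² + 0.65² + 0.27² + 0.25² = 0.0016 + 0.4225 + 0.0729 + 0.0625 = 0.5595

0.56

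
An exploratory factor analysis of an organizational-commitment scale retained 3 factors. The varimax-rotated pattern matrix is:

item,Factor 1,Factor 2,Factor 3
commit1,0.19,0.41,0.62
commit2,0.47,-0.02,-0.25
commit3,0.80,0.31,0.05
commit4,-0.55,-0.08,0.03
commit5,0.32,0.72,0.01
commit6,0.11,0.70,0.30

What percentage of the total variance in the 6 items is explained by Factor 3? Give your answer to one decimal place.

9.0%

SS loadings for Factor 3 = 0.62² + (-0.25)² + 0.05² + 0.03² + 0.01² + 0.30² = 0.5404
With 6 standardized items, total variance = 6. Proportion = 0.5404/6 = 0.0901 → 9.01%.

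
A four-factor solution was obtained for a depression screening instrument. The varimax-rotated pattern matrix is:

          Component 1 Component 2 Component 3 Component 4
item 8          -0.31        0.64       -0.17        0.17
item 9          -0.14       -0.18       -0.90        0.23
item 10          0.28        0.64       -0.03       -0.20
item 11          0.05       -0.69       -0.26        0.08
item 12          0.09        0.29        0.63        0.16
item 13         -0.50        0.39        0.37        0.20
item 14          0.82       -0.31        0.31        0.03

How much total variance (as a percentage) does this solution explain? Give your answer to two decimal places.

64.56%

Communalities: 0.5635, 0.9149, 0.5289, 0.5526, 0.5147, 0.5790, 0.8655; Σh² = 4.5191.
Total variance with 7 standardized items is 7, so the solution explains 4.5191/7 = 0.6456 = 64.56%.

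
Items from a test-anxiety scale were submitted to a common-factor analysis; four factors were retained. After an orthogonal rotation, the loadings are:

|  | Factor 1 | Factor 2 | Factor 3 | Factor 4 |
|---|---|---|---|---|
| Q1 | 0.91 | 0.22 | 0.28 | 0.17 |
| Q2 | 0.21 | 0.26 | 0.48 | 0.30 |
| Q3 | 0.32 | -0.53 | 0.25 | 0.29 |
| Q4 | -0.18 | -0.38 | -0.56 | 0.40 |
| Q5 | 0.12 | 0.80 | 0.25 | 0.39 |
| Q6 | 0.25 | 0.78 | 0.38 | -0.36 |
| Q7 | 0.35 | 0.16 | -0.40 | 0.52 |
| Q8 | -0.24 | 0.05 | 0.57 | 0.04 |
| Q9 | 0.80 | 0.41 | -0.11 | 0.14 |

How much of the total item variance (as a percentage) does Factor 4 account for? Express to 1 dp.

SS loadings for Factor 4 = 0.17² + 0.30² + 0.29² + 0.40² + 0.39² + (-0.36)² + 0.52² + 0.04² + 0.14² = 0.9363
With 9 standardized items, total variance = 9. Proportion = 0.9363/9 = 0.1040 → 10.40%.

10.4%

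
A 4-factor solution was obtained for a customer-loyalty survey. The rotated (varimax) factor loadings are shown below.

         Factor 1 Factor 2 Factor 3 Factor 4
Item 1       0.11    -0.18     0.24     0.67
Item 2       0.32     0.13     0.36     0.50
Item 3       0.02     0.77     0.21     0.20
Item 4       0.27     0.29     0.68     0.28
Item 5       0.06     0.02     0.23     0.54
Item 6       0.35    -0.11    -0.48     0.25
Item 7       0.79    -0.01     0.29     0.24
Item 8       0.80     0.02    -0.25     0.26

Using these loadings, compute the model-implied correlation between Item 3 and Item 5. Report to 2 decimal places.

r̂ = Σ λ_i·λ_j across factors = (0.02)(0.06) + (0.77)(0.02) + (0.21)(0.23) + (0.20)(0.54)
  = +0.0012 +0.0154 +0.0483 +0.1080 = 0.1729

0.17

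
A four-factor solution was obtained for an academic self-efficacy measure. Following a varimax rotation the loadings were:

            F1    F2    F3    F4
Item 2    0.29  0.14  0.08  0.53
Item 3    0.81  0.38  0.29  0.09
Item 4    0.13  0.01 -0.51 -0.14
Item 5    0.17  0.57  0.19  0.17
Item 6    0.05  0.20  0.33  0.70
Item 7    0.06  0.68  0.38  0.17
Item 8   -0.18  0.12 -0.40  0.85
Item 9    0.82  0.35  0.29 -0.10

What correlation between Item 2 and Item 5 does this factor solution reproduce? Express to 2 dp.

0.23

r̂ = Σ λ_i·λ_j across factors = (0.29)(0.17) + (0.14)(0.57) + (0.08)(0.19) + (0.53)(0.17)
  = +0.0493 +0.0798 +0.0152 +0.0901 = 0.2344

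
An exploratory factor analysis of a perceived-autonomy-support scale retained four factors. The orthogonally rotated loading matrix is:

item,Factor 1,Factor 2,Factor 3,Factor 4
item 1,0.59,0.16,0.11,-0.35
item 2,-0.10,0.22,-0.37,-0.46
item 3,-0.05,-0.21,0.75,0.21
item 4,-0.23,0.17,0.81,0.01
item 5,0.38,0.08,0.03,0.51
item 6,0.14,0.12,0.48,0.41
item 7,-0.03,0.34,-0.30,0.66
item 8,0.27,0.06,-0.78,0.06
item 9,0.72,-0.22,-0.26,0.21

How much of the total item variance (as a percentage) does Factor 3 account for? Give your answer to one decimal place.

26.3%

SS loadings for Factor 3 = 0.11² + (-0.37)² + 0.75² + 0.81² + 0.03² + 0.48² + (-0.30)² + (-0.78)² + (-0.26)² = 2.3649
With 9 standardized items, total variance = 9. Proportion = 2.3649/9 = 0.2628 → 26.28%.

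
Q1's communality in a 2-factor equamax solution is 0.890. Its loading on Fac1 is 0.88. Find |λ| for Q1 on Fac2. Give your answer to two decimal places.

0.34

Under orthogonal rotation h² = Σλ², so λ_Fac2² = h² − (0.7744) = 0.890 − 0.7744 = 0.1156.
|λ| = √0.1156 = 0.3400.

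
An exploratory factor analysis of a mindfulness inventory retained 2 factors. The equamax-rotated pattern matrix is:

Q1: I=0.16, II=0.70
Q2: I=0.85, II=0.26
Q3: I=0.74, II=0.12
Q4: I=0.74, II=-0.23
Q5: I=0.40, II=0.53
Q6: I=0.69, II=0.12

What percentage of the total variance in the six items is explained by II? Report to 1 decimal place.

SS loadings for II = 0.70² + 0.26² + 0.12² + (-0.23)² + 0.53² + 0.12² = 0.9202
With 6 standardized items, total variance = 6. Proportion = 0.9202/6 = 0.1534 → 15.34%.

15.3%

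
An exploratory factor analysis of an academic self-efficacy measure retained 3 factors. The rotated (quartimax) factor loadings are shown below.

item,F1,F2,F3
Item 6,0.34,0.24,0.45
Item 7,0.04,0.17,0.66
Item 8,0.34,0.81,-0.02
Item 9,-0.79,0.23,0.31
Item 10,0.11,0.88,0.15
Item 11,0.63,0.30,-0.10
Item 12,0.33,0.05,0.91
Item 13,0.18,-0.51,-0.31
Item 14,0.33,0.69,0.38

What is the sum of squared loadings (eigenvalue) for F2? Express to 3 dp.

SS loadings for F2 = 0.24² + 0.17² + 0.81² + 0.23² + 0.88² + 0.30² + 0.05² + (-0.51)² + 0.69² = 0.0576 + 0.0289 + 0.6561 + 0.0529 + 0.7744 + 0.0900 + 0.0025 + 0.2601 + 0.4761 = 2.3986

2.399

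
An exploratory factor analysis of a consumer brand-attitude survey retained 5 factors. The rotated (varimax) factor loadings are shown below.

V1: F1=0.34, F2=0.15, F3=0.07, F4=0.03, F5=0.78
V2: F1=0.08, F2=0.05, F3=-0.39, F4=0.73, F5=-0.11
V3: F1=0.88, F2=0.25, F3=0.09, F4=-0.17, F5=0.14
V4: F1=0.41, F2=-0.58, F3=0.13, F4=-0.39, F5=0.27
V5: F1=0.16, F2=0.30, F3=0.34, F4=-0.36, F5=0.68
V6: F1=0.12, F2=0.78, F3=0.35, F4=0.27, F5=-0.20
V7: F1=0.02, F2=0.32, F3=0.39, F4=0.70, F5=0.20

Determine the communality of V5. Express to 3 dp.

0.823

h² = 0.16² + 0.30² + 0.34² + (-0.36)² + 0.68² = 0.0256 + 0.0900 + 0.1156 + 0.1296 + 0.4624 = 0.8232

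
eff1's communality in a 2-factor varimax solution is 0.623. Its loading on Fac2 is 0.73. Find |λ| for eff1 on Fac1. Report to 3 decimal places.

0.300

Under orthogonal rotation h² = Σλ², so λ_Fac1² = h² − (0.5329) = 0.623 − 0.5329 = 0.0901.
|λ| = √0.0901 = 0.3002.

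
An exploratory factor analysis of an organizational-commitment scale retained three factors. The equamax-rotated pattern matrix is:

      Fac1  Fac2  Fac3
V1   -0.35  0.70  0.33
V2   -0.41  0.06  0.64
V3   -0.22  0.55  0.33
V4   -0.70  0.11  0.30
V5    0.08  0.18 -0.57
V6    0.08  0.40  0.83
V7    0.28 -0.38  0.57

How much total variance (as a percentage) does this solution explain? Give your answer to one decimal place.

Communalities: 0.7214, 0.5813, 0.4598, 0.5921, 0.3637, 0.8553, 0.5477; Σh² = 4.1213.
Total variance with 7 standardized items is 7, so the solution explains 4.1213/7 = 0.5888 = 58.88%.

58.9%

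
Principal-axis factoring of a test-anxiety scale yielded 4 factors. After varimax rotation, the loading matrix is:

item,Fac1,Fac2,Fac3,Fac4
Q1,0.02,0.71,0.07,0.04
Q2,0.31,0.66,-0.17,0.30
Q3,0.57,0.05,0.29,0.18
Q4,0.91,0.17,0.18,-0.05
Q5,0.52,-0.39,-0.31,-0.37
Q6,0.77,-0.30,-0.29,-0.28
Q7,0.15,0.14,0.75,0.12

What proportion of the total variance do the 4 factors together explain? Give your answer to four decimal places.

0.6596

Communalities: 0.5110, 0.6506, 0.4439, 0.8919, 0.6555, 0.8454, 0.6190; Σh² = 4.6173.
Total variance with 7 standardized items is 7, so the solution explains 4.6173/7 = 0.6596.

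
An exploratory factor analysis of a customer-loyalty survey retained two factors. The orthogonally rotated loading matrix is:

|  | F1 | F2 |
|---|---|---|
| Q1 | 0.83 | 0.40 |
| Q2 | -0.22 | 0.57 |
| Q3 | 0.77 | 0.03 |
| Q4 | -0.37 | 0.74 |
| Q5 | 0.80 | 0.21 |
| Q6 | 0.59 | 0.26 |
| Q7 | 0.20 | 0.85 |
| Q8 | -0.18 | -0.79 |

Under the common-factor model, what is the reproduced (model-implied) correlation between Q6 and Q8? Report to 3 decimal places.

-0.312

r̂ = Σ λ_i·λ_j across factors = (0.59)(-0.18) + (0.26)(-0.79)
  = -0.1062 -0.2054 = -0.3116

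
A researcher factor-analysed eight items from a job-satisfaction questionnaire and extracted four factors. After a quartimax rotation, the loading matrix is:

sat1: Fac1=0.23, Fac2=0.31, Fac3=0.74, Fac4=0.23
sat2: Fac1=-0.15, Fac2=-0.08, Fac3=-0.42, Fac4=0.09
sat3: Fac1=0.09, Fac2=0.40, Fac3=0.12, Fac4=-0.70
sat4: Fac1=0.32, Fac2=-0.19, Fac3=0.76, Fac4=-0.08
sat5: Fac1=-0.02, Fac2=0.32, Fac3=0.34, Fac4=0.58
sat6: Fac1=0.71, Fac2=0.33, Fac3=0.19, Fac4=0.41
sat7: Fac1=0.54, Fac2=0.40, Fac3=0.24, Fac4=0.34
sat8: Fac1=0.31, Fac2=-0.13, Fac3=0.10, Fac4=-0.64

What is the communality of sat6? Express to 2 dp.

0.82

h² = 0.71² + 0.33² + 0.19² + 0.41² = 0.5041 + 0.1089 + 0.0361 + 0.1681 = 0.8172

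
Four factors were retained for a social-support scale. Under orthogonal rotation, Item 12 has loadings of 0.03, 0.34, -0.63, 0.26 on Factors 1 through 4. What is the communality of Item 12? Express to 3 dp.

0.581

h² = 0.03² + 0.34² + (-0.63)² + 0.26² = 0.0009 + 0.1156 + 0.3969 + 0.0676 = 0.5810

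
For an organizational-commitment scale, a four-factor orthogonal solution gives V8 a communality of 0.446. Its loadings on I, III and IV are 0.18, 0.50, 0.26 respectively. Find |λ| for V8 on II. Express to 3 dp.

Under orthogonal rotation h² = Σλ², so λ_II² = h² − (0.3500) = 0.446 − 0.3500 = 0.0960.
|λ| = √0.0960 = 0.3098.

0.310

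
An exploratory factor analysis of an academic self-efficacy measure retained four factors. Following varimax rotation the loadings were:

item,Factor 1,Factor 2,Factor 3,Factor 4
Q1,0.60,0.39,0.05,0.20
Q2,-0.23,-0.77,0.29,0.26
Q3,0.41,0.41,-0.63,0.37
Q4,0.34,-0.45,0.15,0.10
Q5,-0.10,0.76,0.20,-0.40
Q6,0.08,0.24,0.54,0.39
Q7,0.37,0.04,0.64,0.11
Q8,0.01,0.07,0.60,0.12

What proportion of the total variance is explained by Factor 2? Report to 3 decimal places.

0.220

SS loadings for Factor 2 = 0.39² + (-0.77)² + 0.41² + (-0.45)² + 0.76² + 0.24² + 0.04² + 0.07² = 1.7573
Proportion of variance = 1.7573 / 8 = 0.2197.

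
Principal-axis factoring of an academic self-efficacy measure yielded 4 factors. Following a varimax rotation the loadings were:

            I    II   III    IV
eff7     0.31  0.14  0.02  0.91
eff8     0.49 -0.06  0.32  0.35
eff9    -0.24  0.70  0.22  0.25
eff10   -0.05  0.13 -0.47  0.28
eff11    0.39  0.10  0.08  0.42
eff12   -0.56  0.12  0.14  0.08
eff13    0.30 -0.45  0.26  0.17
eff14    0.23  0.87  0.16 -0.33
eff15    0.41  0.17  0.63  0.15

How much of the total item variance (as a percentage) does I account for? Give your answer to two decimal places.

SS loadings for I = 0.31² + 0.49² + (-0.24)² + (-0.05)² + 0.39² + (-0.56)² + 0.30² + 0.23² + 0.41² = 1.1730
With 9 standardized items, total variance = 9. Proportion = 1.1730/9 = 0.1303 → 13.03%.

13.03%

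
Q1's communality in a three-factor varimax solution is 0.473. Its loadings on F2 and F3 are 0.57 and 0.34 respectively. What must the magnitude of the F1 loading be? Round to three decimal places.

0.180

Under orthogonal rotation h² = Σλ², so λ_F1² = h² − (0.4405) = 0.473 − 0.4405 = 0.0325.
|λ| = √0.0325 = 0.1803.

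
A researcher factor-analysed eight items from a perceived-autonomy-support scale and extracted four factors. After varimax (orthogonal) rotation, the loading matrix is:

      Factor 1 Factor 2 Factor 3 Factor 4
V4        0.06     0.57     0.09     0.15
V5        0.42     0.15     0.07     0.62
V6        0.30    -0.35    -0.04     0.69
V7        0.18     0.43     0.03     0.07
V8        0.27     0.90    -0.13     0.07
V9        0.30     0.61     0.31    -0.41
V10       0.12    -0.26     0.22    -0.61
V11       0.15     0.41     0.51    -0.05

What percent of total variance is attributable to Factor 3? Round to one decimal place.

5.5%

SS loadings for Factor 3 = 0.09² + 0.07² + (-0.04)² + 0.03² + (-0.13)² + 0.31² + 0.22² + 0.51² = 0.4370
With 8 standardized items, total variance = 8. Proportion = 0.4370/8 = 0.0546 → 5.46%.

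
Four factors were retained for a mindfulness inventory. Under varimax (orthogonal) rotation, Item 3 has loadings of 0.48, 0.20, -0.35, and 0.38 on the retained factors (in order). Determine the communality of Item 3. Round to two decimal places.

0.54

h² = 0.48² + 0.20² + (-0.35)² + 0.38² = 0.2304 + 0.0400 + 0.1225 + 0.1444 = 0.5373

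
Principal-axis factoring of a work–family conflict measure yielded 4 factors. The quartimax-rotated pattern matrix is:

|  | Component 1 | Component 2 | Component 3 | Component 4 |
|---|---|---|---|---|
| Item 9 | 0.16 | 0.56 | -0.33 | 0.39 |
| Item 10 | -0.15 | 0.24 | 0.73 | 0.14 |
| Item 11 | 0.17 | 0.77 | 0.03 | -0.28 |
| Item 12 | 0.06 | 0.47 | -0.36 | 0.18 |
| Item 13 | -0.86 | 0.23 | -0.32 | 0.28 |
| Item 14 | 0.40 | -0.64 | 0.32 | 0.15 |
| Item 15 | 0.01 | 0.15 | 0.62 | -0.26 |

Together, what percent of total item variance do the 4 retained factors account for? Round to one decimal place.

Communalities: 0.6002, 0.6326, 0.7011, 0.3865, 0.9733, 0.6945, 0.4746; Σh² = 4.4628.
Total variance with 7 standardized items is 7, so the solution explains 4.4628/7 = 0.6375 = 63.75%.

63.8%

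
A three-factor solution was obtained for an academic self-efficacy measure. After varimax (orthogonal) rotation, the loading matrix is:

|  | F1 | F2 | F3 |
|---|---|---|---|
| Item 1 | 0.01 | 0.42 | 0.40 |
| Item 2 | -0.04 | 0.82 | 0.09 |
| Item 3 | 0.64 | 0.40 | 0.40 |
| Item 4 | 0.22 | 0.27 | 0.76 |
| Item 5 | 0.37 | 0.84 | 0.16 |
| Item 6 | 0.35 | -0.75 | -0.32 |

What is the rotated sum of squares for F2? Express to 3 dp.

2.350

SS loadings for F2 = 0.42² + 0.82² + 0.40² + 0.27² + 0.84² + (-0.75)² = 0.1764 + 0.6724 + 0.1600 + 0.0729 + 0.7056 + 0.5625 = 2.3498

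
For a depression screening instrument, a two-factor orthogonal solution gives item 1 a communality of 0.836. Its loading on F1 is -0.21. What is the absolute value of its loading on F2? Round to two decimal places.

Under orthogonal rotation h² = Σλ², so λ_F2² = h² − (0.0441) = 0.836 − 0.0441 = 0.7919.
|λ| = √0.7919 = 0.8899.

0.89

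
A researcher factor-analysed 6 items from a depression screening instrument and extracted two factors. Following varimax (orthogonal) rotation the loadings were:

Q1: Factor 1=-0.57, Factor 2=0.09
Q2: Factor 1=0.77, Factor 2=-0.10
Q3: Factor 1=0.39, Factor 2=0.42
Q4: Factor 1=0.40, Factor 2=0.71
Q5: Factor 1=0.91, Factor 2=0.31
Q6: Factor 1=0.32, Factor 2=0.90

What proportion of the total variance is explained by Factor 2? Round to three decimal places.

0.267

SS loadings for Factor 2 = 0.09² + (-0.10)² + 0.42² + 0.71² + 0.31² + 0.90² = 1.6047
Proportion of variance = 1.6047 / 6 = 0.2675.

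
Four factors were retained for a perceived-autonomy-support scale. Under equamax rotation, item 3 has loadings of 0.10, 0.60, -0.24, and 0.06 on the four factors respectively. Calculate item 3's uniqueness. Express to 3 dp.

h² = 0.10² + 0.60² + (-0.24)² + 0.06² = 0.0100 + 0.3600 + 0.0576 + 0.0036 = 0.4312
Uniqueness u² = 1 − h² = 1 − 0.4312 = 0.5688

0.569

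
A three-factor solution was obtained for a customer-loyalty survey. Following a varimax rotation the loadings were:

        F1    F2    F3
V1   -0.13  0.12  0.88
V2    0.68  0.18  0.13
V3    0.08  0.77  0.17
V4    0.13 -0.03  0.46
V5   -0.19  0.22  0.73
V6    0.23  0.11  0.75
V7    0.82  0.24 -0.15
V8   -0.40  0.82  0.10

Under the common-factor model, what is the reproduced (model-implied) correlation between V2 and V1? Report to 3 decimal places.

0.048

r̂ = Σ λ_i·λ_j across factors = (0.68)(-0.13) + (0.18)(0.12) + (0.13)(0.88)
  = -0.0884 +0.0216 +0.1144 = 0.0476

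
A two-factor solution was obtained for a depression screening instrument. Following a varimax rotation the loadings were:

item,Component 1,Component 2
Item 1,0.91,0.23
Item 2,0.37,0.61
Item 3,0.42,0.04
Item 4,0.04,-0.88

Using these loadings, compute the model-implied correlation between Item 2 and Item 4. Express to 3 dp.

r̂ = Σ λ_i·λ_j across factors = (0.37)(0.04) + (0.61)(-0.88)
  = +0.0148 -0.5368 = -0.5220

-0.522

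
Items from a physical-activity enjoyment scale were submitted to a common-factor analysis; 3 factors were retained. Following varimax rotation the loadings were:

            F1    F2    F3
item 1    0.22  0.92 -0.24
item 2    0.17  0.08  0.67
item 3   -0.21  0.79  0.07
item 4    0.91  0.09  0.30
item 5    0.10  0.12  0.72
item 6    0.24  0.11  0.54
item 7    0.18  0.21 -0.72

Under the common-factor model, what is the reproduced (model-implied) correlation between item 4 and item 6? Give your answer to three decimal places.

r̂ = Σ λ_i·λ_j across factors = (0.91)(0.24) + (0.09)(0.11) + (0.30)(0.54)
  = +0.2184 +0.0099 +0.1620 = 0.3903

0.390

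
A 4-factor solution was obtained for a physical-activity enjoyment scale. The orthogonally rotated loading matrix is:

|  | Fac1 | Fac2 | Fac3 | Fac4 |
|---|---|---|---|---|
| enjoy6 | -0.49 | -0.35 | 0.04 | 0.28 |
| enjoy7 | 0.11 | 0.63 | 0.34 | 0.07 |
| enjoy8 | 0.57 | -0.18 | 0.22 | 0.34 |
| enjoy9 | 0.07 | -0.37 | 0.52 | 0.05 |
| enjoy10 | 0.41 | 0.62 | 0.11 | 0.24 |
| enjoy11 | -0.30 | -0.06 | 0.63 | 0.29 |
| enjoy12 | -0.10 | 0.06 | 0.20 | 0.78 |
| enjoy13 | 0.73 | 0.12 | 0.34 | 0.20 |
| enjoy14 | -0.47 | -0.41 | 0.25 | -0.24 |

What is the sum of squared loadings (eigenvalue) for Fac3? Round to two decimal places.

SS loadings for Fac3 = 0.04² + 0.34² + 0.22² + 0.52² + 0.11² + 0.63² + 0.20² + 0.34² + 0.25² = 0.0016 + 0.1156 + 0.0484 + 0.2704 + 0.0121 + 0.3969 + 0.0400 + 0.1156 + 0.0625 = 1.0631

1.06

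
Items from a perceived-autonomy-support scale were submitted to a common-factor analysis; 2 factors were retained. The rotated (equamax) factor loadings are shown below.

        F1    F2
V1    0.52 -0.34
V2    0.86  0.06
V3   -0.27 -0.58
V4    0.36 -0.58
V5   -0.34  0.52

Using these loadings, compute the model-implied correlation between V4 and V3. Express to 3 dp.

0.239

r̂ = Σ λ_i·λ_j across factors = (0.36)(-0.27) + (-0.58)(-0.58)
  = -0.0972 +0.3364 = 0.2392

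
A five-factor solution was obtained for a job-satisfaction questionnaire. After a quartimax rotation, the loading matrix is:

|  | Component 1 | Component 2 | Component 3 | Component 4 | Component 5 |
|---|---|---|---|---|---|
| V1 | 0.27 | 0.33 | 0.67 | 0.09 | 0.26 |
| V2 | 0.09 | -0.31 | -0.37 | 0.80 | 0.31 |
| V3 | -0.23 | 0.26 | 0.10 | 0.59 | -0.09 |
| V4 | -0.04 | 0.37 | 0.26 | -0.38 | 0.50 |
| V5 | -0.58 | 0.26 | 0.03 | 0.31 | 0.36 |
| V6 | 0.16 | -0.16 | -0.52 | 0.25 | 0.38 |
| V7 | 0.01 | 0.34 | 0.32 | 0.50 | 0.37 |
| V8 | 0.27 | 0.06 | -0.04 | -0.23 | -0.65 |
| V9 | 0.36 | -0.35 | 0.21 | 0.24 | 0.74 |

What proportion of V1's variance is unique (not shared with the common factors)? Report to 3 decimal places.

h² = 0.27² + 0.33² + 0.67² + 0.09² + 0.26² = 0.0729 + 0.1089 + 0.4489 + 0.0081 + 0.0676 = 0.7064
Uniqueness u² = 1 − h² = 1 − 0.7064 = 0.2936

0.294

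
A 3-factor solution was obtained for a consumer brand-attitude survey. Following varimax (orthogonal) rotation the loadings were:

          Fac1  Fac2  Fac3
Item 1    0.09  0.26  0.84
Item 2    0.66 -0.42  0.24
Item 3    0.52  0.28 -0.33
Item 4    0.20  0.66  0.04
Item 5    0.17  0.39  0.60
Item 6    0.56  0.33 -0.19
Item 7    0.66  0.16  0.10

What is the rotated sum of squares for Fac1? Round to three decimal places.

1.532

SS loadings for Fac1 = 0.09² + 0.66² + 0.52² + 0.20² + 0.17² + 0.56² + 0.66² = 0.0081 + 0.4356 + 0.2704 + 0.0400 + 0.0289 + 0.3136 + 0.4356 = 1.5322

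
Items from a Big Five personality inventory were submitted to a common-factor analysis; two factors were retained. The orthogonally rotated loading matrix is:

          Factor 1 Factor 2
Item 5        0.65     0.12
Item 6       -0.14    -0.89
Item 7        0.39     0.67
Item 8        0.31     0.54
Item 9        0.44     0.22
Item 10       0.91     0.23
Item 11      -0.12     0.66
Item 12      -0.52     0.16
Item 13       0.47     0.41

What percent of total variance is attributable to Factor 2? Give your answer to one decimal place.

SS loadings for Factor 2 = 0.12² + (-0.89)² + 0.67² + 0.54² + 0.22² + 0.23² + 0.66² + 0.16² + 0.41² = 2.2776
With 9 standardized items, total variance = 9. Proportion = 2.2776/9 = 0.2531 → 25.31%.

25.3%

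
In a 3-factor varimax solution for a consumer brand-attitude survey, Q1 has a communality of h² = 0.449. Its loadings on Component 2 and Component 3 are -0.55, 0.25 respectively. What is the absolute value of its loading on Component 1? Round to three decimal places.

Under orthogonal rotation h² = Σλ², so λ_Component 1² = h² − (0.3650) = 0.449 − 0.3650 = 0.0840.
|λ| = √0.0840 = 0.2898.

0.290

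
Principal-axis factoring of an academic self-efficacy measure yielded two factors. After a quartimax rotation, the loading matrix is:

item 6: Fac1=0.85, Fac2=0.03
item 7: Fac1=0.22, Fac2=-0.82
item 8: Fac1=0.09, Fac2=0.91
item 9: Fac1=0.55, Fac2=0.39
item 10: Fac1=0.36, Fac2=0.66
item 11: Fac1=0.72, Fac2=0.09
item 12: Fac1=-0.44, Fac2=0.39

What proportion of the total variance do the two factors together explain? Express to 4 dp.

SS loadings by factor: 1.9231, 2.2493; total = 4.1724.
Total variance with 7 standardized items is 7, so the solution explains 4.1724/7 = 0.5961.

0.5961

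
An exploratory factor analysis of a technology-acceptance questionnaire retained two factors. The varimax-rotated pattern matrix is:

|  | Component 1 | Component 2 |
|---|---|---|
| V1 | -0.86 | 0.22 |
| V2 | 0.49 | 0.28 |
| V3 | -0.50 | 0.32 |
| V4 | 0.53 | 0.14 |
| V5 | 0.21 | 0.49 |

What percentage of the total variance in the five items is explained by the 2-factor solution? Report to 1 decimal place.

SS loadings by factor: 1.5547, 0.4889; total = 2.0436.
Total variance with 5 standardized items is 5, so the solution explains 2.0436/5 = 0.4087 = 40.87%.

40.9%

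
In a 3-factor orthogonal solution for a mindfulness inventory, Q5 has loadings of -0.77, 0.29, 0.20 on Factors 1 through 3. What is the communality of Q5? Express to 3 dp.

0.717

h² = (-0.77)² + 0.29² + 0.20² = 0.5929 + 0.0841 + 0.0400 = 0.7170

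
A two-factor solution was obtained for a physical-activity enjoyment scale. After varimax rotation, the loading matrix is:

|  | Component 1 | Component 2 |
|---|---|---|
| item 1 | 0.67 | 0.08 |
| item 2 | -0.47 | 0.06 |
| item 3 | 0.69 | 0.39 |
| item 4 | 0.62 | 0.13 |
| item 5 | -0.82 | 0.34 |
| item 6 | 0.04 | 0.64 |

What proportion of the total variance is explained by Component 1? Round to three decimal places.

SS loadings for Component 1 = 0.67² + (-0.47)² + 0.69² + 0.62² + (-0.82)² + 0.04² = 2.2043
Proportion of variance = 2.2043 / 6 = 0.3674.

0.367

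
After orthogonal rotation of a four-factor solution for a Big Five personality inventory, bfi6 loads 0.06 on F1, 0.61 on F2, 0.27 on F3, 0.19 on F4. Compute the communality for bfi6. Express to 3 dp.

h² = 0.06² + 0.61² + 0.27² + 0.19² = 0.0036 + 0.3721 + 0.0729 + 0.0361 = 0.4847

0.485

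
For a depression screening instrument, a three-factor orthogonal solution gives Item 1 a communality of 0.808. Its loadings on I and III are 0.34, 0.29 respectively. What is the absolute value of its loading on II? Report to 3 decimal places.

Under orthogonal rotation h² = Σλ², so λ_II² = h² − (0.1997) = 0.808 − 0.1997 = 0.6083.
|λ| = √0.6083 = 0.7799.

0.780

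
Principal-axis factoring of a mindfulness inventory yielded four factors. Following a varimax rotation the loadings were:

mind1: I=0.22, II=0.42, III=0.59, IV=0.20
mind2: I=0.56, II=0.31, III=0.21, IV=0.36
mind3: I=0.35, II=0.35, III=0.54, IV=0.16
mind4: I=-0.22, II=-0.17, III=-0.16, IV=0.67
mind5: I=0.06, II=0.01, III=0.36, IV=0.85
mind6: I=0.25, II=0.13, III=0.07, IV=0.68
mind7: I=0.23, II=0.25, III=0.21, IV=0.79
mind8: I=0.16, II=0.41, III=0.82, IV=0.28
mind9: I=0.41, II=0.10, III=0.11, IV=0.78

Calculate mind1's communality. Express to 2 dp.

h² = 0.22² + 0.42² + 0.59² + 0.20² = 0.0484 + 0.1764 + 0.3481 + 0.0400 = 0.6129

0.61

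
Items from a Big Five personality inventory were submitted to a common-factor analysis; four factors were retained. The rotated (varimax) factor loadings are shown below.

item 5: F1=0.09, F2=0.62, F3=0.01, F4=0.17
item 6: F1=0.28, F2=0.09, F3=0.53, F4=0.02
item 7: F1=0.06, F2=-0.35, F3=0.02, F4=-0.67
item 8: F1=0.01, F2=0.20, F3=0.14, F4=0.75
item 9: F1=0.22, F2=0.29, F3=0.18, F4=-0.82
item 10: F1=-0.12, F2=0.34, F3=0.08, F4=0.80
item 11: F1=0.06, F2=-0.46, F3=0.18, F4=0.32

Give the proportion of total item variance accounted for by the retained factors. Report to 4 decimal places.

SS loadings by factor: 0.1566, 0.9663, 0.3722, 2.4555; total = 3.9506.
Total variance with 7 standardized items is 7, so the solution explains 3.9506/7 = 0.5644.

0.5644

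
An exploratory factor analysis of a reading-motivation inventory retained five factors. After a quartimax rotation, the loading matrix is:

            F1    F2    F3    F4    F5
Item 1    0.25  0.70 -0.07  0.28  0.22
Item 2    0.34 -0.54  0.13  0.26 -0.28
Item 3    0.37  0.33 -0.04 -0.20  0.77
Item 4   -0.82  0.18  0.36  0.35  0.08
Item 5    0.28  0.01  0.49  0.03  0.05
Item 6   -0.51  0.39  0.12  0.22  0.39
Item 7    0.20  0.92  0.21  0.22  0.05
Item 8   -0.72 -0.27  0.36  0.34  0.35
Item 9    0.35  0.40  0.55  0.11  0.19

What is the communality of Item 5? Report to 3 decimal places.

h² = 0.28² + 0.01² + 0.49² + 0.03² + 0.05² = 0.0784 + 0.0001 + 0.2401 + 0.0009 + 0.0025 = 0.3220

0.322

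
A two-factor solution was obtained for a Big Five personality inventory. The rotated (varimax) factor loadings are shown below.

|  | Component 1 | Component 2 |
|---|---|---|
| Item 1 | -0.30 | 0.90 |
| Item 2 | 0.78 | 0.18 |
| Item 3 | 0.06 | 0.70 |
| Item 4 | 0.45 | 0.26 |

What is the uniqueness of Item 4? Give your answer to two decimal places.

h² = 0.45² + 0.26² = 0.2025 + 0.0676 = 0.2701
Uniqueness u² = 1 − h² = 1 − 0.2701 = 0.7299

0.73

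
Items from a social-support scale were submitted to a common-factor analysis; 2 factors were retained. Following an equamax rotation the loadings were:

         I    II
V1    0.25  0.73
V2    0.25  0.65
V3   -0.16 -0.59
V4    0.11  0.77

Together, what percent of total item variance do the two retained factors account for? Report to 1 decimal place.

51.5%

Communalities: 0.5954, 0.4850, 0.3737, 0.6050; Σh² = 2.0591.
Total variance with 4 standardized items is 4, so the solution explains 2.0591/4 = 0.5148 = 51.48%.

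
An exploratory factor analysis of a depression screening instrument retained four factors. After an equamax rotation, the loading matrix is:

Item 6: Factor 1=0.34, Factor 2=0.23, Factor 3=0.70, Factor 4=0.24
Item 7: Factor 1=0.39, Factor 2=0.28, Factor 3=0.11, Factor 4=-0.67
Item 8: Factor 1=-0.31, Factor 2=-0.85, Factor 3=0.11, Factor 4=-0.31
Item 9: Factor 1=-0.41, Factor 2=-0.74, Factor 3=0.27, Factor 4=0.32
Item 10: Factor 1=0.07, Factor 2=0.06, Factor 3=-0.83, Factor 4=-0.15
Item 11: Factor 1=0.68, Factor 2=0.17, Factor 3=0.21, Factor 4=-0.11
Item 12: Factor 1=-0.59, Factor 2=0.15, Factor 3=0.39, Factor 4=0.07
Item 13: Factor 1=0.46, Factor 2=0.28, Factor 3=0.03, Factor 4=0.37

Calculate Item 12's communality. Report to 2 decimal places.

h² = (-0.59)² + 0.15² + 0.39² + 0.07² = 0.3481 + 0.0225 + 0.1521 + 0.0049 = 0.5276

0.53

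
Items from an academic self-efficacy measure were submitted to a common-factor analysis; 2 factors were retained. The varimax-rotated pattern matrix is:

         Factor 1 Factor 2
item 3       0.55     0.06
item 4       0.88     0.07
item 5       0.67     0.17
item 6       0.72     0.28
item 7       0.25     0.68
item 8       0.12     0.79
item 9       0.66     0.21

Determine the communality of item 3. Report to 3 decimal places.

0.306

h² = 0.55² + 0.06² = 0.3025 + 0.0036 = 0.3061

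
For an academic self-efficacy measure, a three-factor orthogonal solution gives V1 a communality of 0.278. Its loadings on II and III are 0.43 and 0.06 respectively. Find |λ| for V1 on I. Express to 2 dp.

Under orthogonal rotation h² = Σλ², so λ_I² = h² − (0.1885) = 0.278 − 0.1885 = 0.0895.
|λ| = √0.0895 = 0.2992.

0.30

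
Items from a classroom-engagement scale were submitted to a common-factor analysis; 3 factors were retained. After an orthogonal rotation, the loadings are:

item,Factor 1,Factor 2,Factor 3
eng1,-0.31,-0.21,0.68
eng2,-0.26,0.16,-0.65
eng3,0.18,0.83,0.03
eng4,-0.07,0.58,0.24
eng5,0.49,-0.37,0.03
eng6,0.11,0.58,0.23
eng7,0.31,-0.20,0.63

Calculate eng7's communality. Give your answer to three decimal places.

h² = 0.31² + (-0.20)² + 0.63² = 0.0961 + 0.0400 + 0.3969 = 0.5330

0.533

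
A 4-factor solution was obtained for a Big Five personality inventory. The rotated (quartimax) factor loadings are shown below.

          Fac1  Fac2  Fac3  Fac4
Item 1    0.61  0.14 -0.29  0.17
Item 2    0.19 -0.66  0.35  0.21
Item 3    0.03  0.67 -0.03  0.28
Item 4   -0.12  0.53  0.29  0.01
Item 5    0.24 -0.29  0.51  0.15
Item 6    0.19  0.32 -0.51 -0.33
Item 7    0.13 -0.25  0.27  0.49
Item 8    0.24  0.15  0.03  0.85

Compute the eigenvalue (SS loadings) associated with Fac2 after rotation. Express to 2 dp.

1.46

SS loadings for Fac2 = 0.14² + (-0.66)² + 0.67² + 0.53² + (-0.29)² + 0.32² + (-0.25)² + 0.15² = 0.0196 + 0.4356 + 0.4489 + 0.2809 + 0.0841 + 0.1024 + 0.0625 + 0.0225 = 1.4565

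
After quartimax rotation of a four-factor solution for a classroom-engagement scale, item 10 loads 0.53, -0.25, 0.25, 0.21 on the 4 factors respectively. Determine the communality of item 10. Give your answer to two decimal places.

0.45

h² = 0.53² + (-0.25)² + 0.25² + 0.21² = 0.2809 + 0.0625 + 0.0625 + 0.0441 = 0.4500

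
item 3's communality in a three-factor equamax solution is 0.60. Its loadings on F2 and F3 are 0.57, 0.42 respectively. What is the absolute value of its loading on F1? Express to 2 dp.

Under orthogonal rotation h² = Σλ², so λ_F1² = h² − (0.5013) = 0.60 − 0.5013 = 0.0987.
|λ| = √0.0987 = 0.3142.

0.31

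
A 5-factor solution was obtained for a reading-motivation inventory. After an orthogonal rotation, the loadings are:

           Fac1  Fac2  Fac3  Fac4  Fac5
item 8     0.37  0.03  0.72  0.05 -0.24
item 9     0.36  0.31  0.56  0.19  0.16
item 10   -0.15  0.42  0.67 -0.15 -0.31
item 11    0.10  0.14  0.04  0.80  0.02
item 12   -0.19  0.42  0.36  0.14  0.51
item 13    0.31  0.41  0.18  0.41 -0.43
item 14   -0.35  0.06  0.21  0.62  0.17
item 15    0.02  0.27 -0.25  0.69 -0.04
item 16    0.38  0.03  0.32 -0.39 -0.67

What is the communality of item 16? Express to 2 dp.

h² = 0.38² + 0.03² + 0.32² + (-0.39)² + (-0.67)² = 0.1444 + 0.0009 + 0.1024 + 0.1521 + 0.4489 = 0.8487

0.85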